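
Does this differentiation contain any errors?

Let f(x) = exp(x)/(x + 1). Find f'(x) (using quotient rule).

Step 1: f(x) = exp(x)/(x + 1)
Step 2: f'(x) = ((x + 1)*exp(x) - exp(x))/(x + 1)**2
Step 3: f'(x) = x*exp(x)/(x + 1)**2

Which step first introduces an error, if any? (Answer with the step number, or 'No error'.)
No error

All steps in this derivation are correct.
The final answer f'(x) = x*exp(x)/(x + 1)**2 is valid.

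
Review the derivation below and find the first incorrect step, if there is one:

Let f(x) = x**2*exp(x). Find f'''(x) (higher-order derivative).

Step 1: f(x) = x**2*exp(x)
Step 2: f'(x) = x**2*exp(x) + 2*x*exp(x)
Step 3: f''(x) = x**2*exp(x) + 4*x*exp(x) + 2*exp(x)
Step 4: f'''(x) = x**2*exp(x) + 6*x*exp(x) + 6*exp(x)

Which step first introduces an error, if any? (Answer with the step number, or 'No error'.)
No error

All steps in this derivation are correct.
The final answer f'''(x) = x**2*exp(x) + 6*x*exp(x) + 6*exp(x) is valid.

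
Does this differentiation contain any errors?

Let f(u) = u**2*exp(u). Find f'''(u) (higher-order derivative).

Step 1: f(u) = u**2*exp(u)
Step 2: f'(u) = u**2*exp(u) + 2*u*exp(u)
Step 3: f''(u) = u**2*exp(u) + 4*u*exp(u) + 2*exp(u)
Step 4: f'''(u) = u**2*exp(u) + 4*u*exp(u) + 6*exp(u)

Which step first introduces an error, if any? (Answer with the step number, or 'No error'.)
Step 4

Step 4 is incorrect due to a wrong coefficient.
The step shows: u**2*exp(u) + 4*u*exp(u) + 6*exp(u)
The correct value should be: u**2*exp(u) + 6*u*exp(u) + 6*exp(u)

Explanation: The coefficient 6 was incorrectly written as 4: the term 6*u*exp(u) was incorrectly written as 4*u*exp(u)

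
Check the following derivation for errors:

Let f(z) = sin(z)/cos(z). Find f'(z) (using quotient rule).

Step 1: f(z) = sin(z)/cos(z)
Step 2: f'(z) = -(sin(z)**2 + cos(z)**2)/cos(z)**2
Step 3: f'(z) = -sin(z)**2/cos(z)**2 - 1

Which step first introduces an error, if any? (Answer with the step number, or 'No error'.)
Step 2

Step 2 is incorrect due to a sign flip.
The step shows: -(sin(z)**2 + cos(z)**2)/cos(z)**2
The correct value should be: (sin(z)**2 + cos(z)**2)/cos(z)**2

Explanation: The sign of the whole expression was flipped: the term (sin(z)**2 + cos(z)**2)/cos(z)**2 was incorrectly written as -(sin(z)**2 + cos(z)**2)/cos(z)**2
The later steps are derived from this incorrect expression, so the error originates in Step 2.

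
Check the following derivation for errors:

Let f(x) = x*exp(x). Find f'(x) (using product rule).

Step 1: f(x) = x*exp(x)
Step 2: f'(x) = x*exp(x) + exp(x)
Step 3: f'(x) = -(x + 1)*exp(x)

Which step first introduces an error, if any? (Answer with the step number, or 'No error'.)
Step 3

Step 3 is incorrect due to a sign flip.
The step shows: -(x + 1)*exp(x)
The correct value should be: (x + 1)*exp(x)

Explanation: The sign of the whole expression was flipped: the term (x + 1)*exp(x) was incorrectly written as -(x + 1)*exp(x)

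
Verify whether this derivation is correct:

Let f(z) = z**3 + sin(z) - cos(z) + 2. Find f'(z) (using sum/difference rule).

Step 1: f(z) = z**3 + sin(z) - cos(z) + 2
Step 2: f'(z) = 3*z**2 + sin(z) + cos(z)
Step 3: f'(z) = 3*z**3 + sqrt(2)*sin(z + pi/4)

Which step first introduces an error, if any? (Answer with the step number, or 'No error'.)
Step 3

Step 3 is incorrect due to a wrong exponent.
The step shows: 3*z**3 + sqrt(2)*sin(z + pi/4)
The correct value should be: 3*z**2 + sqrt(2)*sin(z + pi/4)

Explanation: The exponent 2 on z was incorrectly written as 3: the term 3*z**2 was incorrectly written as 3*z**3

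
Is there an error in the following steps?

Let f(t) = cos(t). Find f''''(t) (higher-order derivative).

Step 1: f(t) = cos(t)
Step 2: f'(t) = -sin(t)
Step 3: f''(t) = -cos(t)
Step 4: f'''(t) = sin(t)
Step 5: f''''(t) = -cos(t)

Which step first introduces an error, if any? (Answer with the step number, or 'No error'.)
Step 5

Step 5 is incorrect due to a sign flip.
The step shows: -cos(t)
The correct value should be: cos(t)

Explanation: The sign of the whole expression was flipped: the term cos(t) was incorrectly written as -cos(t)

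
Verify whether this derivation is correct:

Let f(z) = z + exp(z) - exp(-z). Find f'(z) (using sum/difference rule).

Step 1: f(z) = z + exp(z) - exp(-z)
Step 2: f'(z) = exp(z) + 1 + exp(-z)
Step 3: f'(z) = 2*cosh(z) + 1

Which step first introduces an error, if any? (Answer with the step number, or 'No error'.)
No error

All steps in this derivation are correct.
The final answer f'(z) = 2*cosh(z) + 1 is valid.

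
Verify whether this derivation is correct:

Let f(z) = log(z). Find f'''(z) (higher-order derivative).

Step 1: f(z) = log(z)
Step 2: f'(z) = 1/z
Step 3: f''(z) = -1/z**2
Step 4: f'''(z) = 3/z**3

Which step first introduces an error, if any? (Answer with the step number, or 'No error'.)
Step 4

Step 4 is incorrect due to a wrong coefficient.
The step shows: 3/z**3
The correct value should be: 2/z**3

Explanation: The coefficient 2 was incorrectly written as 3: the term 2/z**3 was incorrectly written as 3/z**3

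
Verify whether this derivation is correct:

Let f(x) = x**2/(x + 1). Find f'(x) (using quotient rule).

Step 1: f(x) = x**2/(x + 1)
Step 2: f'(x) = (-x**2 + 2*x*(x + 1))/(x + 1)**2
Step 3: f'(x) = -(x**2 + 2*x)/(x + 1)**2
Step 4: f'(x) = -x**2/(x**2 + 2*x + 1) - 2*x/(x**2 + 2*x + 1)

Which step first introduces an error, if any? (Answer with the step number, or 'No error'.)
Step 3

Step 3 is incorrect due to a sign flip.
The step shows: -(x**2 + 2*x)/(x + 1)**2
The correct value should be: (x**2 + 2*x)/(x + 1)**2

Explanation: The sign of the whole expression was flipped: the term (x**2 + 2*x)/(x + 1)**2 was incorrectly written as -(x**2 + 2*x)/(x + 1)**2
The later steps are derived from this incorrect expression, so the error originates in Step 3.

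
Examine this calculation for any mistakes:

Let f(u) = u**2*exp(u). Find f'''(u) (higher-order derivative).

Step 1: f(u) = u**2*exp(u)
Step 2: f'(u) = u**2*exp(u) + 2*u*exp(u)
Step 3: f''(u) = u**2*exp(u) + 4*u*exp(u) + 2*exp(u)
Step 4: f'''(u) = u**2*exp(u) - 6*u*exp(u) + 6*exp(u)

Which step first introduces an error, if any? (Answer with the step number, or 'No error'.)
Step 4

Step 4 is incorrect due to a sign flip.
The step shows: u**2*exp(u) - 6*u*exp(u) + 6*exp(u)
The correct value should be: u**2*exp(u) + 6*u*exp(u) + 6*exp(u)

Explanation: The sign of one term was flipped: the term 6*u*exp(u) was incorrectly written as -6*u*exp(u)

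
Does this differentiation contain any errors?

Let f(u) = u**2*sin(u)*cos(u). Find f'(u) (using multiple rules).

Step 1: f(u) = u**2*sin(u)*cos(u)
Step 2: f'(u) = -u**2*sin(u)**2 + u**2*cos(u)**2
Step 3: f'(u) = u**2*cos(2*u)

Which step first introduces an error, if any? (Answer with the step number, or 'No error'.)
Step 2

Step 2 is incorrect due to a dropped term.
The step shows: -u**2*sin(u)**2 + u**2*cos(u)**2
The correct value should be: -u**2*sin(u)**2 + u**2*cos(u)**2 + 2*u*sin(u)*cos(u)

Explanation: A term was dropped: the term 2*u*sin(u)*cos(u) was incorrectly omitted
The later steps are derived from this incorrect expression, so the error originates in Step 2.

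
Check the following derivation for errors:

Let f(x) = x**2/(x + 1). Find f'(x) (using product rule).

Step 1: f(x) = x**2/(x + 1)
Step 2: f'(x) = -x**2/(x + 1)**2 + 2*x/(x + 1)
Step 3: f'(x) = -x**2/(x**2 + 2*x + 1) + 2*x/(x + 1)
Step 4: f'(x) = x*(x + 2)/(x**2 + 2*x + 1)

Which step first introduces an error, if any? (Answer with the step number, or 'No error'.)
No error

All steps in this derivation are correct.
The final answer f'(x) = x*(x + 2)/(x**2 + 2*x + 1) is valid.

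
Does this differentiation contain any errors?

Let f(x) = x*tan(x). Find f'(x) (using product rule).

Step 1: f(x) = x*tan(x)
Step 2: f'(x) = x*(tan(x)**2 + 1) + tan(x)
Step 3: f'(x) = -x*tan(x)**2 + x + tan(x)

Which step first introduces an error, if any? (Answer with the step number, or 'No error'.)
Step 3

Step 3 is incorrect due to a sign flip.
The step shows: -x*tan(x)**2 + x + tan(x)
The correct value should be: x*tan(x)**2 + x + tan(x)

Explanation: The sign of one term was flipped: the term x*tan(x)**2 was incorrectly written as -x*tan(x)**2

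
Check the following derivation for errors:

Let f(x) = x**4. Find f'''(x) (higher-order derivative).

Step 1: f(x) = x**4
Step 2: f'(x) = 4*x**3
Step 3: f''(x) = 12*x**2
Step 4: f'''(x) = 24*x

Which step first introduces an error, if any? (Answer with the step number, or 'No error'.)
No error

All steps in this derivation are correct.
The final answer f'''(x) = 24*x is valid.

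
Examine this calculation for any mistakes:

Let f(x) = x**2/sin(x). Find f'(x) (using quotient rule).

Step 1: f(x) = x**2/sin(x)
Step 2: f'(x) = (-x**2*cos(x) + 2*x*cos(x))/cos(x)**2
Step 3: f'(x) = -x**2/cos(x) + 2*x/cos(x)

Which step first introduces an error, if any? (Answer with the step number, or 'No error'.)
Step 2

Step 2 is incorrect due to a wrong trig function.
The step shows: (-x**2*cos(x) + 2*x*cos(x))/cos(x)**2
The correct value should be: (-x**2*cos(x) + 2*x*sin(x))/sin(x)**2

Explanation: sin(x) was incorrectly written as cos(x): the term (-x**2*cos(x) + 2*x*sin(x))/sin(x)**2 was incorrectly written as (-x**2*cos(x) + 2*x*cos(x))/cos(x)**2
The later steps are derived from this incorrect expression, so the error originates in Step 2.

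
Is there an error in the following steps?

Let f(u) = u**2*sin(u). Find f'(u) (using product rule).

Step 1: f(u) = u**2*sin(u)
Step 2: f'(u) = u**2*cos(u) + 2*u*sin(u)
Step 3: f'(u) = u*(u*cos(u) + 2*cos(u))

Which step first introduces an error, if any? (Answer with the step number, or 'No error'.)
Step 3

Step 3 is incorrect due to a wrong trig function.
The step shows: u*(u*cos(u) + 2*cos(u))
The correct value should be: u*(u*cos(u) + 2*sin(u))

Explanation: sin(u) was incorrectly written as cos(u): the term u*(u*cos(u) + 2*sin(u)) was incorrectly written as u*(u*cos(u) + 2*cos(u))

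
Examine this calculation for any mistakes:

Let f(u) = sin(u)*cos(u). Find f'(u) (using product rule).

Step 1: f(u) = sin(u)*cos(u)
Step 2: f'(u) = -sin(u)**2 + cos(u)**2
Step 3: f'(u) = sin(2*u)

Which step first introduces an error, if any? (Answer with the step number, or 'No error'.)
Step 3

Step 3 is incorrect due to a wrong trig function.
The step shows: sin(2*u)
The correct value should be: cos(2*u)

Explanation: cos(2*u) was incorrectly written as sin(2*u): the term cos(2*u) was incorrectly written as sin(2*u)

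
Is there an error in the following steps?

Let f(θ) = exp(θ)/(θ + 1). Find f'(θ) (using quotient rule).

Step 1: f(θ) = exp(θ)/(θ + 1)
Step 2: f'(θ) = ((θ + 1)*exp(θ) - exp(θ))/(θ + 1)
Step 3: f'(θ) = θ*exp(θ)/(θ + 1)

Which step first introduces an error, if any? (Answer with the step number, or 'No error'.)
Step 2

Step 2 is incorrect due to a wrong exponent.
The step shows: ((θ + 1)*exp(θ) - exp(θ))/(θ + 1)
The correct value should be: ((θ + 1)*exp(θ) - exp(θ))/(θ + 1)**2

Explanation: The exponent -2 on θ + 1 was incorrectly written as -1: the term ((θ + 1)*exp(θ) - exp(θ))/(θ + 1)**2 was incorrectly written as ((θ + 1)*exp(θ) - exp(θ))/(θ + 1)
The later steps are derived from this incorrect expression, so the error originates in Step 2.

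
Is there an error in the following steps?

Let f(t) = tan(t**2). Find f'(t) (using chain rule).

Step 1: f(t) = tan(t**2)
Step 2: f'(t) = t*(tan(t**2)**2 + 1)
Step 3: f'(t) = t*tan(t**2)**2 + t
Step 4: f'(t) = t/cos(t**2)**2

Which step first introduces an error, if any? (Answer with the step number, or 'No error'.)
Step 2

Step 2 is incorrect due to a wrong coefficient.
The step shows: t*(tan(t**2)**2 + 1)
The correct value should be: 2*t*(tan(t**2)**2 + 1)

Explanation: The coefficient 2 was incorrectly written as 1: the term 2*t*(tan(t**2)**2 + 1) was incorrectly written as t*(tan(t**2)**2 + 1)
The later steps are derived from this incorrect expression, so the error originates in Step 2.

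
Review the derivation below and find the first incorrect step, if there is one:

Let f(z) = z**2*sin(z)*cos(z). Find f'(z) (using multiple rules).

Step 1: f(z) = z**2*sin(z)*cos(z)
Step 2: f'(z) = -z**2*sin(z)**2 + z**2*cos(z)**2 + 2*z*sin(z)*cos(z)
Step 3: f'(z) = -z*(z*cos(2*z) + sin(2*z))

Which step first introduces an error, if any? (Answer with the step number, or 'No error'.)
Step 3

Step 3 is incorrect due to a sign flip.
The step shows: -z*(z*cos(2*z) + sin(2*z))
The correct value should be: z*(z*cos(2*z) + sin(2*z))

Explanation: The sign of the whole expression was flipped: the term z*(z*cos(2*z) + sin(2*z)) was incorrectly written as -z*(z*cos(2*z) + sin(2*z))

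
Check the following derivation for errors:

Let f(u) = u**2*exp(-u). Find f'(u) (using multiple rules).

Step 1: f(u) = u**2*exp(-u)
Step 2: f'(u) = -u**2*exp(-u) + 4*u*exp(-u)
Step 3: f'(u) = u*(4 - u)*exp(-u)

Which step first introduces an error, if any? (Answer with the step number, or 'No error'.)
Step 2

Step 2 is incorrect due to a wrong coefficient.
The step shows: -u**2*exp(-u) + 4*u*exp(-u)
The correct value should be: -u**2*exp(-u) + 2*u*exp(-u)

Explanation: The coefficient 2 was incorrectly written as 4: the term 2*u*exp(-u) was incorrectly written as 4*u*exp(-u)
The later steps are derived from this incorrect expression, so the error originates in Step 2.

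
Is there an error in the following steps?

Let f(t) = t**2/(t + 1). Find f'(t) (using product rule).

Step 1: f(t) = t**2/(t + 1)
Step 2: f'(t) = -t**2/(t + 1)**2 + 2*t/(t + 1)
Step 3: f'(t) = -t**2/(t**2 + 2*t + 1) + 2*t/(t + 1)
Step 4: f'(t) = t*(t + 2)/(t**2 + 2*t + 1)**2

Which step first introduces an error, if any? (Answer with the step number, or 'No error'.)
Step 4

Step 4 is incorrect due to a wrong exponent.
The step shows: t*(t + 2)/(t**2 + 2*t + 1)**2
The correct value should be: t*(t + 2)/(t**2 + 2*t + 1)

Explanation: The exponent -1 on t**2 + 2*t + 1 was incorrectly written as -2: the term t*(t + 2)/(t**2 + 2*t + 1) was incorrectly written as t*(t + 2)/(t**2 + 2*t + 1)**2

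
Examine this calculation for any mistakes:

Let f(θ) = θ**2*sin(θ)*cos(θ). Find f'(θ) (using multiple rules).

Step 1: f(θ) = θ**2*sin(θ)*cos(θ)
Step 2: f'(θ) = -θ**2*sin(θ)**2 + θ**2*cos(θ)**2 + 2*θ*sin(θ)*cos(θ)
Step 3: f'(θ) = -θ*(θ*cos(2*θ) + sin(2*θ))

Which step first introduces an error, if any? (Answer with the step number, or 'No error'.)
Step 3

Step 3 is incorrect due to a sign flip.
The step shows: -θ*(θ*cos(2*θ) + sin(2*θ))
The correct value should be: θ*(θ*cos(2*θ) + sin(2*θ))

Explanation: The sign of the whole expression was flipped: the term θ*(θ*cos(2*θ) + sin(2*θ)) was incorrectly written as -θ*(θ*cos(2*θ) + sin(2*θ))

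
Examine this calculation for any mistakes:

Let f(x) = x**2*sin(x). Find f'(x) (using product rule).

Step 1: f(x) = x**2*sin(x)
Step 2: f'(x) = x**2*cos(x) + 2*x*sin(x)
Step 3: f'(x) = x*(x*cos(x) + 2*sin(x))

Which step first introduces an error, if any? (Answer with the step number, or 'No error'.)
No error

All steps in this derivation are correct.
The final answer f'(x) = x*(x*cos(x) + 2*sin(x)) is valid.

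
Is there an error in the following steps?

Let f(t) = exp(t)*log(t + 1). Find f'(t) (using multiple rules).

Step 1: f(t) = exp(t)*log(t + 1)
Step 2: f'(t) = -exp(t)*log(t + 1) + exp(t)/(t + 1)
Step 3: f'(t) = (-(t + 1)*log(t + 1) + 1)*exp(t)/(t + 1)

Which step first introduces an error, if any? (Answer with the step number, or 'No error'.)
Step 2

Step 2 is incorrect due to a sign flip.
The step shows: -exp(t)*log(t + 1) + exp(t)/(t + 1)
The correct value should be: exp(t)*log(t + 1) + exp(t)/(t + 1)

Explanation: The sign of one term was flipped: the term exp(t)*log(t + 1) was incorrectly written as -exp(t)*log(t + 1)
The later steps are derived from this incorrect expression, so the error originates in Step 2.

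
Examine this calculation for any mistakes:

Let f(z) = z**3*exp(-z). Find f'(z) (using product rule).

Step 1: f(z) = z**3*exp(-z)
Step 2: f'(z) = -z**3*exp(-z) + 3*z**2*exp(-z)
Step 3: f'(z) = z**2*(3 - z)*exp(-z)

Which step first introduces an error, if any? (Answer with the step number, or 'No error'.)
No error

All steps in this derivation are correct.
The final answer f'(z) = z**2*(3 - z)*exp(-z) is valid.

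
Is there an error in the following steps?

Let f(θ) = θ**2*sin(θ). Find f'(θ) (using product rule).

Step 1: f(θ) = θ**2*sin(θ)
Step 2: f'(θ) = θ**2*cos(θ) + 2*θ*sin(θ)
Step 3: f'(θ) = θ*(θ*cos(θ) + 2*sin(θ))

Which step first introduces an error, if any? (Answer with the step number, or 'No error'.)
No error

All steps in this derivation are correct.
The final answer f'(θ) = θ*(θ*cos(θ) + 2*sin(θ)) is valid.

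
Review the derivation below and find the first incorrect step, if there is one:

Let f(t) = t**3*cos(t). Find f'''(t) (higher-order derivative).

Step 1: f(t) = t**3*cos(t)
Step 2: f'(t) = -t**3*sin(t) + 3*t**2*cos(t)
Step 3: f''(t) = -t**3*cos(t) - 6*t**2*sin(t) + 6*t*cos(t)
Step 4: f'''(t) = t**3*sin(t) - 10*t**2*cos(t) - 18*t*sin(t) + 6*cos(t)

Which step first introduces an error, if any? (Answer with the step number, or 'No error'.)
Step 4

Step 4 is incorrect due to a wrong coefficient.
The step shows: t**3*sin(t) - 10*t**2*cos(t) - 18*t*sin(t) + 6*cos(t)
The correct value should be: t**3*sin(t) - 9*t**2*cos(t) - 18*t*sin(t) + 6*cos(t)

Explanation: The coefficient -9 was incorrectly written as -10: the term -9*t**2*cos(t) was incorrectly written as -10*t**2*cos(t)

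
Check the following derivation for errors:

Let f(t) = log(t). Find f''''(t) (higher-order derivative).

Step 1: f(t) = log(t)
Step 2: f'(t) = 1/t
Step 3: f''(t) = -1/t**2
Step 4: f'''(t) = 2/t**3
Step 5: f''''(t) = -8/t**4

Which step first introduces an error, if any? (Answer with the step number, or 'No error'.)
Step 5

Step 5 is incorrect due to a wrong coefficient.
The step shows: -8/t**4
The correct value should be: -6/t**4

Explanation: The coefficient -6 was incorrectly written as -8: the term -6/t**4 was incorrectly written as -8/t**4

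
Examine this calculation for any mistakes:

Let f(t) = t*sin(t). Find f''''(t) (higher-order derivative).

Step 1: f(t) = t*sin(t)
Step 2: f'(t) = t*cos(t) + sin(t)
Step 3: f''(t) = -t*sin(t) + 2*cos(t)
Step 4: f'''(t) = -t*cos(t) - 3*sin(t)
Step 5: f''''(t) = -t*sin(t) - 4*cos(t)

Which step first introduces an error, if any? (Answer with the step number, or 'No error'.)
Step 5

Step 5 is incorrect due to a sign flip.
The step shows: -t*sin(t) - 4*cos(t)
The correct value should be: t*sin(t) - 4*cos(t)

Explanation: The sign of one term was flipped: the term t*sin(t) was incorrectly written as -t*sin(t)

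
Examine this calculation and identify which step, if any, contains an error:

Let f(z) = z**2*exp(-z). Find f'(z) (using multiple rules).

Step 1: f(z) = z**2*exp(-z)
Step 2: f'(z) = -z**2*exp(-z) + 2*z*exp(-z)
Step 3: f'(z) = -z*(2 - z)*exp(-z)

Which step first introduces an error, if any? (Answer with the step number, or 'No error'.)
Step 3

Step 3 is incorrect due to a sign flip.
The step shows: -z*(2 - z)*exp(-z)
The correct value should be: z*(2 - z)*exp(-z)

Explanation: The sign of the whole expression was flipped: the term z*(2 - z)*exp(-z) was incorrectly written as -z*(2 - z)*exp(-z)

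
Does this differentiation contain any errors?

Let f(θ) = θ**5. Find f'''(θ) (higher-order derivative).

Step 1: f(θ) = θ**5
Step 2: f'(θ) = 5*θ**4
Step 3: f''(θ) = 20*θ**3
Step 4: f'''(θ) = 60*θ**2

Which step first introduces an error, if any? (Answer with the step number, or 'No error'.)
No error

All steps in this derivation are correct.
The final answer f'''(θ) = 60*θ**2 is valid.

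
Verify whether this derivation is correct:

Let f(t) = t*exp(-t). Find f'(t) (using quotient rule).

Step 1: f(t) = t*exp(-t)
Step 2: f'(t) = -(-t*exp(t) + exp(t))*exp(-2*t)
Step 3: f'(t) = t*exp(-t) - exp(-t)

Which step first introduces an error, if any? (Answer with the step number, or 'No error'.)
Step 2

Step 2 is incorrect due to a sign flip.
The step shows: -(-t*exp(t) + exp(t))*exp(-2*t)
The correct value should be: (-t*exp(t) + exp(t))*exp(-2*t)

Explanation: The sign of the whole expression was flipped: the term (-t*exp(t) + exp(t))*exp(-2*t) was incorrectly written as -(-t*exp(t) + exp(t))*exp(-2*t)
The later steps are derived from this incorrect expression, so the error originates in Step 2.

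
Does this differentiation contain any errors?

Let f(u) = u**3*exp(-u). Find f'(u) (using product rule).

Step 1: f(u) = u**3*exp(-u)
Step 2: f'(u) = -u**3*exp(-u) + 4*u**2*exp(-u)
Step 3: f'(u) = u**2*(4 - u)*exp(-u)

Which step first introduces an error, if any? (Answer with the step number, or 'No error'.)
Step 2

Step 2 is incorrect due to a wrong coefficient.
The step shows: -u**3*exp(-u) + 4*u**2*exp(-u)
The correct value should be: -u**3*exp(-u) + 3*u**2*exp(-u)

Explanation: The coefficient 3 was incorrectly written as 4: the term 3*u**2*exp(-u) was incorrectly written as 4*u**2*exp(-u)
The later steps are derived from this incorrect expression, so the error originates in Step 2.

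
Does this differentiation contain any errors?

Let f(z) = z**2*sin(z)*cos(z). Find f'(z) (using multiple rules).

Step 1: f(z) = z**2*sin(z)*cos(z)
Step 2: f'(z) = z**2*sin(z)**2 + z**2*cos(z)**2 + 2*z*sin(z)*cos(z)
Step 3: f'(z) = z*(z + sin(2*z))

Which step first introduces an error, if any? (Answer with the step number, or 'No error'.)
Step 2

Step 2 is incorrect due to a sign flip.
The step shows: z**2*sin(z)**2 + z**2*cos(z)**2 + 2*z*sin(z)*cos(z)
The correct value should be: -z**2*sin(z)**2 + z**2*cos(z)**2 + 2*z*sin(z)*cos(z)

Explanation: The sign of one term was flipped: the term -z**2*sin(z)**2 was incorrectly written as z**2*sin(z)**2
The later steps are derived from this incorrect expression, so the error originates in Step 2.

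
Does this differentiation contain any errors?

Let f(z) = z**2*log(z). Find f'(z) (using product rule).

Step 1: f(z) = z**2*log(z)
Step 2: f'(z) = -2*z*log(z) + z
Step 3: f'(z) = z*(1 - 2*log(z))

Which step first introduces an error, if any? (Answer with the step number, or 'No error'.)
Step 2

Step 2 is incorrect due to a sign flip.
The step shows: -2*z*log(z) + z
The correct value should be: 2*z*log(z) + z

Explanation: The sign of one term was flipped: the term 2*z*log(z) was incorrectly written as -2*z*log(z)
The later steps are derived from this incorrect expression, so the error originates in Step 2.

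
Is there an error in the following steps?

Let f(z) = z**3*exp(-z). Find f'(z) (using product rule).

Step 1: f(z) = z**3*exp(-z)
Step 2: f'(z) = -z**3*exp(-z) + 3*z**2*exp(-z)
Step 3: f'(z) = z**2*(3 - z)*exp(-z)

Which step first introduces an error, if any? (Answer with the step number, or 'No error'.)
No error

All steps in this derivation are correct.
The final answer f'(z) = z**2*(3 - z)*exp(-z) is valid.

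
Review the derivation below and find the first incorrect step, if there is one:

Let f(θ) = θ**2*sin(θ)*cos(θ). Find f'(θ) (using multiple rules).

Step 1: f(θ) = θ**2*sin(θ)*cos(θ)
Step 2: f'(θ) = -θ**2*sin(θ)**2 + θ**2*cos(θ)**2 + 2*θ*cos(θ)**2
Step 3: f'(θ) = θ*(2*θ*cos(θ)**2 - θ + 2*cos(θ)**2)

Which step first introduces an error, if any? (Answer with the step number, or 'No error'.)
Step 2

Step 2 is incorrect due to a wrong trig function.
The step shows: -θ**2*sin(θ)**2 + θ**2*cos(θ)**2 + 2*θ*cos(θ)**2
The correct value should be: -θ**2*sin(θ)**2 + θ**2*cos(θ)**2 + 2*θ*sin(θ)*cos(θ)

Explanation: sin(θ) was incorrectly written as cos(θ): the term 2*θ*sin(θ)*cos(θ) was incorrectly written as 2*θ*cos(θ)**2
The later steps are derived from this incorrect expression, so the error originates in Step 2.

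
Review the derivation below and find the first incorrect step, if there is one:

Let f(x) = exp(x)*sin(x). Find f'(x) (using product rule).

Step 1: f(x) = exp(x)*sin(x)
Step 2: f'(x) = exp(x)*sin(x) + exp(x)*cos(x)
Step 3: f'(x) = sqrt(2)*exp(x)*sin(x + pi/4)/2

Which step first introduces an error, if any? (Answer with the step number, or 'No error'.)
Step 3

Step 3 is incorrect due to a wrong exponent.
The step shows: sqrt(2)*exp(x)*sin(x + pi/4)/2
The correct value should be: sqrt(2)*exp(x)*sin(x + pi/4)

Explanation: The exponent 1/2 on 2 was incorrectly written as -1/2: the term sqrt(2)*exp(x)*sin(x + pi/4) was incorrectly written as sqrt(2)*exp(x)*sin(x + pi/4)/2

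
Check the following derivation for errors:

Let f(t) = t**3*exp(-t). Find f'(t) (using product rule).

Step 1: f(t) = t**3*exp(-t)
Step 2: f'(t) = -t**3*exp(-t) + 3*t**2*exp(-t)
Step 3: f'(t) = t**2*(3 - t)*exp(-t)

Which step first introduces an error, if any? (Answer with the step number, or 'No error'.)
No error

All steps in this derivation are correct.
The final answer f'(t) = t**2*(3 - t)*exp(-t) is valid.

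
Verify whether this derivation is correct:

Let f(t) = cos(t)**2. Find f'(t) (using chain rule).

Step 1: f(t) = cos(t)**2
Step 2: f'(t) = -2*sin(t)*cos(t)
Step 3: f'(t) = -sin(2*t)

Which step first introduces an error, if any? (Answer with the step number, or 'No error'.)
No error

All steps in this derivation are correct.
The final answer f'(t) = -sin(2*t) is valid.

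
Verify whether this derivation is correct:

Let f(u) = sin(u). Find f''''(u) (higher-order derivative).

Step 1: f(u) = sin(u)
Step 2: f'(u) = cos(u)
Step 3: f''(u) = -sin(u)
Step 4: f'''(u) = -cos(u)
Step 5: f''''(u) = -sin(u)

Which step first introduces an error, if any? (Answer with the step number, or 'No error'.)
Step 5

Step 5 is incorrect due to a sign flip.
The step shows: -sin(u)
The correct value should be: sin(u)

Explanation: The sign of the whole expression was flipped: the term sin(u) was incorrectly written as -sin(u)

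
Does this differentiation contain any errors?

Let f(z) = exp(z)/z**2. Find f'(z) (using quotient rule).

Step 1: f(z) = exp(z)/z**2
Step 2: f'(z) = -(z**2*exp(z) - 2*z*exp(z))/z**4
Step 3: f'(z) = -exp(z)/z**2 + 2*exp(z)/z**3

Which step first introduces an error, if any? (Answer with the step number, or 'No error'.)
Step 2

Step 2 is incorrect due to a sign flip.
The step shows: -(z**2*exp(z) - 2*z*exp(z))/z**4
The correct value should be: (z**2*exp(z) - 2*z*exp(z))/z**4

Explanation: The sign of the whole expression was flipped: the term (z**2*exp(z) - 2*z*exp(z))/z**4 was incorrectly written as -(z**2*exp(z) - 2*z*exp(z))/z**4
The later steps are derived from this incorrect expression, so the error originates in Step 2.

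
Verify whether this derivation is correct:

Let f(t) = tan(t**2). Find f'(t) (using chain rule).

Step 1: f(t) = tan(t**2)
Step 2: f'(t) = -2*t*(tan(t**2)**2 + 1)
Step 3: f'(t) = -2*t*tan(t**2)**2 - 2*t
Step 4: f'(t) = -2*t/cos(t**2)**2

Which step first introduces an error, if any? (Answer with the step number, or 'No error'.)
Step 2

Step 2 is incorrect due to a sign flip.
The step shows: -2*t*(tan(t**2)**2 + 1)
The correct value should be: 2*t*(tan(t**2)**2 + 1)

Explanation: The sign of the whole expression was flipped: the term 2*t*(tan(t**2)**2 + 1) was incorrectly written as -2*t*(tan(t**2)**2 + 1)
The later steps are derived from this incorrect expression, so the error originates in Step 2.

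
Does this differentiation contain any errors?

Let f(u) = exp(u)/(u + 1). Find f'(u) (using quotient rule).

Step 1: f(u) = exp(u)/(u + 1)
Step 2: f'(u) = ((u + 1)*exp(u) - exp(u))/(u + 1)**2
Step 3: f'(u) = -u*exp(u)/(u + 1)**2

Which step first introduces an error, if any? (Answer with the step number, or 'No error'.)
Step 3

Step 3 is incorrect due to a sign flip.
The step shows: -u*exp(u)/(u + 1)**2
The correct value should be: u*exp(u)/(u + 1)**2

Explanation: The sign of the whole expression was flipped: the term u*exp(u)/(u + 1)**2 was incorrectly written as -u*exp(u)/(u + 1)**2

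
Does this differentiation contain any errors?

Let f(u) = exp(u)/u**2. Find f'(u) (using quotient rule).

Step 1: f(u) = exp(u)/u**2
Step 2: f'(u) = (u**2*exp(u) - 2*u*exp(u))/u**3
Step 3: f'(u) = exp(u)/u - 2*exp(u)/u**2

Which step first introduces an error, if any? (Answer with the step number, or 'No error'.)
Step 2

Step 2 is incorrect due to a wrong exponent.
The step shows: (u**2*exp(u) - 2*u*exp(u))/u**3
The correct value should be: (u**2*exp(u) - 2*u*exp(u))/u**4

Explanation: The exponent -4 on u was incorrectly written as -3: the term (u**2*exp(u) - 2*u*exp(u))/u**4 was incorrectly written as (u**2*exp(u) - 2*u*exp(u))/u**3
The later steps are derived from this incorrect expression, so the error originates in Step 2.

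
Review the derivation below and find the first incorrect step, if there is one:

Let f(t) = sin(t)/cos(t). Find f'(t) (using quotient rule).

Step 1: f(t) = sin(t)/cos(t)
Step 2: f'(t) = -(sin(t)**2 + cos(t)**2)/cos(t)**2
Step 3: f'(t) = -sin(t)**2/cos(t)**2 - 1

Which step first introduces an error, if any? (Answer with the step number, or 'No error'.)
Step 2

Step 2 is incorrect due to a sign flip.
The step shows: -(sin(t)**2 + cos(t)**2)/cos(t)**2
The correct value should be: (sin(t)**2 + cos(t)**2)/cos(t)**2

Explanation: The sign of the whole expression was flipped: the term (sin(t)**2 + cos(t)**2)/cos(t)**2 was incorrectly written as -(sin(t)**2 + cos(t)**2)/cos(t)**2
The later steps are derived from this incorrect expression, so the error originates in Step 2.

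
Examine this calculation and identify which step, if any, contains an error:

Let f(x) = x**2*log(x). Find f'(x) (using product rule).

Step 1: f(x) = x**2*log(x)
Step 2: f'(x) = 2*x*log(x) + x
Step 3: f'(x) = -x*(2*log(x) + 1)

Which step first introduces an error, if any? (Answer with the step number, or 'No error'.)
Step 3

Step 3 is incorrect due to a sign flip.
The step shows: -x*(2*log(x) + 1)
The correct value should be: x*(2*log(x) + 1)

Explanation: The sign of the whole expression was flipped: the term x*(2*log(x) + 1) was incorrectly written as -x*(2*log(x) + 1)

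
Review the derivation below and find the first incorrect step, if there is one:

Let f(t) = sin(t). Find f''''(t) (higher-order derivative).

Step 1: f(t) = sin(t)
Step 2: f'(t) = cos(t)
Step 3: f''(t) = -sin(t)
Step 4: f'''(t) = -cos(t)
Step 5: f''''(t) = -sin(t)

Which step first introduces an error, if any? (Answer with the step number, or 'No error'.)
Step 5

Step 5 is incorrect due to a sign flip.
The step shows: -sin(t)
The correct value should be: sin(t)

Explanation: The sign of the whole expression was flipped: the term sin(t) was incorrectly written as -sin(t)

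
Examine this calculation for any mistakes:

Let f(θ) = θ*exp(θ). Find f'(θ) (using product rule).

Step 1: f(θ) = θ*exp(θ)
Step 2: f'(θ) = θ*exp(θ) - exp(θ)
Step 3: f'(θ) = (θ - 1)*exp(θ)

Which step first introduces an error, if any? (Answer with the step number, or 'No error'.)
Step 2

Step 2 is incorrect due to a sign flip.
The step shows: θ*exp(θ) - exp(θ)
The correct value should be: θ*exp(θ) + exp(θ)

Explanation: The sign of one term was flipped: the term exp(θ) was incorrectly written as -exp(θ)
The later steps are derived from this incorrect expression, so the error originates in Step 2.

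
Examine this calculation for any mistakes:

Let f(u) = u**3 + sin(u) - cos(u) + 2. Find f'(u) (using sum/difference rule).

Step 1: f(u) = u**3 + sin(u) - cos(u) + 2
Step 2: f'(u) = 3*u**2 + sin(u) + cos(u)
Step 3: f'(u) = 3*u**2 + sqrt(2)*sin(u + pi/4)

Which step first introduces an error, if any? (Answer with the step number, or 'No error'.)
No error

All steps in this derivation are correct.
The final answer f'(u) = 3*u**2 + sqrt(2)*sin(u + pi/4) is valid.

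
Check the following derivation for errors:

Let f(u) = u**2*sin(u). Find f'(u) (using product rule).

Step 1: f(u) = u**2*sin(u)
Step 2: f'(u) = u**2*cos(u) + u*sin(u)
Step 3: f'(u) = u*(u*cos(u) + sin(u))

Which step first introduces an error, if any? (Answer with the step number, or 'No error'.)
Step 2

Step 2 is incorrect due to a wrong coefficient.
The step shows: u**2*cos(u) + u*sin(u)
The correct value should be: u**2*cos(u) + 2*u*sin(u)

Explanation: The coefficient 2 was incorrectly written as 1: the term 2*u*sin(u) was incorrectly written as u*sin(u)
The later steps are derived from this incorrect expression, so the error originates in Step 2.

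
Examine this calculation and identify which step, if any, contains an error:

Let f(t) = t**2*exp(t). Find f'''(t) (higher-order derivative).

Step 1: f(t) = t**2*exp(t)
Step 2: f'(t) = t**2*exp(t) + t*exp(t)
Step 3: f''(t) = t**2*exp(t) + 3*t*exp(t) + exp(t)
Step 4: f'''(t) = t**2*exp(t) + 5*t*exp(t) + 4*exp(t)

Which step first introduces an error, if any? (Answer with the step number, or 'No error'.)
Step 2

Step 2 is incorrect due to a wrong coefficient.
The step shows: t**2*exp(t) + t*exp(t)
The correct value should be: t**2*exp(t) + 2*t*exp(t)

Explanation: The coefficient 2 was incorrectly written as 1: the term 2*t*exp(t) was incorrectly written as t*exp(t)
The later steps are derived from this incorrect expression, so the error originates in Step 2.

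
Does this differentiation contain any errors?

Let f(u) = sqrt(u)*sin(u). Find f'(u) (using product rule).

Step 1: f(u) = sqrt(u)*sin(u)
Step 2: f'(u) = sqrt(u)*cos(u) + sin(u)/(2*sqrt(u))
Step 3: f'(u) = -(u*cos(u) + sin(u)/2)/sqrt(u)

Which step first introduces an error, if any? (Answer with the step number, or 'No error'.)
Step 3

Step 3 is incorrect due to a sign flip.
The step shows: -(u*cos(u) + sin(u)/2)/sqrt(u)
The correct value should be: (u*cos(u) + sin(u)/2)/sqrt(u)

Explanation: The sign of the whole expression was flipped: the term (u*cos(u) + sin(u)/2)/sqrt(u) was incorrectly written as -(u*cos(u) + sin(u)/2)/sqrt(u)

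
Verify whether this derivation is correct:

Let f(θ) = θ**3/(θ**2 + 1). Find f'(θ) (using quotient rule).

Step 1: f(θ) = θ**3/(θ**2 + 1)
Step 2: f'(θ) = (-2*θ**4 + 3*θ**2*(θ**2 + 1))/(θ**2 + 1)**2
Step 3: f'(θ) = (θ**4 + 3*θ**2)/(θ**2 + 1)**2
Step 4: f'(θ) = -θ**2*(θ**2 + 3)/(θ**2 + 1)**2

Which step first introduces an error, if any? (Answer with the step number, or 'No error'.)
Step 4

Step 4 is incorrect due to a sign flip.
The step shows: -θ**2*(θ**2 + 3)/(θ**2 + 1)**2
The correct value should be: θ**2*(θ**2 + 3)/(θ**2 + 1)**2

Explanation: The sign of the whole expression was flipped: the term θ**2*(θ**2 + 3)/(θ**2 + 1)**2 was incorrectly written as -θ**2*(θ**2 + 3)/(θ**2 + 1)**2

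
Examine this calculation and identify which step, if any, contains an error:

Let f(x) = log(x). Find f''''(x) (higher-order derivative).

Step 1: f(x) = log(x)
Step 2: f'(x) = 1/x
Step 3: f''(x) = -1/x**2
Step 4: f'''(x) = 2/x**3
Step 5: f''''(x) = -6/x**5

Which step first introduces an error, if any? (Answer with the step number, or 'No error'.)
Step 5

Step 5 is incorrect due to a wrong exponent.
The step shows: -6/x**5
The correct value should be: -6/x**4

Explanation: The exponent -4 on x was incorrectly written as -5: the term -6/x**4 was incorrectly written as -6/x**5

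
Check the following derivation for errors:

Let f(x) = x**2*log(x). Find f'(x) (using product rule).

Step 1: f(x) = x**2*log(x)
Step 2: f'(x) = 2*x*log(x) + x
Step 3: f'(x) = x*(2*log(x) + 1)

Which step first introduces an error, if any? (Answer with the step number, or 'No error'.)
No error

All steps in this derivation are correct.
The final answer f'(x) = x*(2*log(x) + 1) is valid.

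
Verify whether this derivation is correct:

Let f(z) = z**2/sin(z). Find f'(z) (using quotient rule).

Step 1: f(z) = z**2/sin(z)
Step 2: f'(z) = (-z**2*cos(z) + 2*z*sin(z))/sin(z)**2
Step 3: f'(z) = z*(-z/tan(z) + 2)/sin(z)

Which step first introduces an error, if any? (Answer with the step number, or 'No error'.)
No error

All steps in this derivation are correct.
The final answer f'(z) = z*(-z/tan(z) + 2)/sin(z) is valid.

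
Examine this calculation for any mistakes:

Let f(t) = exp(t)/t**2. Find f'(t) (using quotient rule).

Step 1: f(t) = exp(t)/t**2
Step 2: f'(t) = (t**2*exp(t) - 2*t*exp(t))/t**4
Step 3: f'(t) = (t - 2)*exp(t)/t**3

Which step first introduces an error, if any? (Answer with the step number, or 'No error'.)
No error

All steps in this derivation are correct.
The final answer f'(t) = (t - 2)*exp(t)/t**3 is valid.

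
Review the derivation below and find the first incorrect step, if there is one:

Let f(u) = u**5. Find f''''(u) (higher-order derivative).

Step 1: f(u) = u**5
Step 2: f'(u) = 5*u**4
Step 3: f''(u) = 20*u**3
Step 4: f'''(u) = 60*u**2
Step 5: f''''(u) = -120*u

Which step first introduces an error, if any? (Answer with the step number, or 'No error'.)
Step 5

Step 5 is incorrect due to a sign flip.
The step shows: -120*u
The correct value should be: 120*u

Explanation: The sign of the whole expression was flipped: the term 120*u was incorrectly written as -120*u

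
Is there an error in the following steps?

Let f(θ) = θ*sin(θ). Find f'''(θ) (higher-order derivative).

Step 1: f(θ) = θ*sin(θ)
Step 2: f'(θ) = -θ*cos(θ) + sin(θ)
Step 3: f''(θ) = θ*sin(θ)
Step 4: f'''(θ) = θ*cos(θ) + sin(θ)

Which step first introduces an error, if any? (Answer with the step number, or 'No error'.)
Step 2

Step 2 is incorrect due to a sign flip.
The step shows: -θ*cos(θ) + sin(θ)
The correct value should be: θ*cos(θ) + sin(θ)

Explanation: The sign of one term was flipped: the term θ*cos(θ) was incorrectly written as -θ*cos(θ)
The later steps are derived from this incorrect expression, so the error originates in Step 2.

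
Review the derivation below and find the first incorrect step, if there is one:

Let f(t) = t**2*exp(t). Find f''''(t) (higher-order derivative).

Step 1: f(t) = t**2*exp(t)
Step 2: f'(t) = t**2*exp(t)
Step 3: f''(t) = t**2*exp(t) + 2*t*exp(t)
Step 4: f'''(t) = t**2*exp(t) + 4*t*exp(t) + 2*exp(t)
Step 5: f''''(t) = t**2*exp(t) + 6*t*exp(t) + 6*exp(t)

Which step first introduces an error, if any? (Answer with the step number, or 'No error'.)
Step 2

Step 2 is incorrect due to a dropped term.
The step shows: t**2*exp(t)
The correct value should be: t**2*exp(t) + 2*t*exp(t)

Explanation: A term was dropped: the term 2*t*exp(t) was incorrectly omitted
The later steps are derived from this incorrect expression, so the error originates in Step 2.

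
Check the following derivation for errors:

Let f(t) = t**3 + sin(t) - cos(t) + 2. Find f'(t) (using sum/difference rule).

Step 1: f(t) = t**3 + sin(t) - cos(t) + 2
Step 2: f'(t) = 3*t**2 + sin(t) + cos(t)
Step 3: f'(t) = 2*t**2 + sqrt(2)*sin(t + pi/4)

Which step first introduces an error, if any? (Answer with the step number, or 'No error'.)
Step 3

Step 3 is incorrect due to a wrong coefficient.
The step shows: 2*t**2 + sqrt(2)*sin(t + pi/4)
The correct value should be: 3*t**2 + sqrt(2)*sin(t + pi/4)

Explanation: The coefficient 3 was incorrectly written as 2: the term 3*t**2 was incorrectly written as 2*t**2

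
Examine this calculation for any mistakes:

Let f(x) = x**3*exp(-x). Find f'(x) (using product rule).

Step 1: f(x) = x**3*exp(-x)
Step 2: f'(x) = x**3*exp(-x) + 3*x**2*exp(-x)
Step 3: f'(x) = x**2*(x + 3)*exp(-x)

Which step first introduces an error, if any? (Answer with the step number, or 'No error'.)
Step 2

Step 2 is incorrect due to a sign flip.
The step shows: x**3*exp(-x) + 3*x**2*exp(-x)
The correct value should be: -x**3*exp(-x) + 3*x**2*exp(-x)

Explanation: The sign of one term was flipped: the term -x**3*exp(-x) was incorrectly written as x**3*exp(-x)
The later steps are derived from this incorrect expression, so the error originates in Step 2.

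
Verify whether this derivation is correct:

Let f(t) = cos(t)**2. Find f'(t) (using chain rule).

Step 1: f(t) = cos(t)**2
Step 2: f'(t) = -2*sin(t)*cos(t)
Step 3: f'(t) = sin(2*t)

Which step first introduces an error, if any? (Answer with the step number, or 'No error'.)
Step 3

Step 3 is incorrect due to a sign flip.
The step shows: sin(2*t)
The correct value should be: -sin(2*t)

Explanation: The sign of the whole expression was flipped: the term -sin(2*t) was incorrectly written as sin(2*t)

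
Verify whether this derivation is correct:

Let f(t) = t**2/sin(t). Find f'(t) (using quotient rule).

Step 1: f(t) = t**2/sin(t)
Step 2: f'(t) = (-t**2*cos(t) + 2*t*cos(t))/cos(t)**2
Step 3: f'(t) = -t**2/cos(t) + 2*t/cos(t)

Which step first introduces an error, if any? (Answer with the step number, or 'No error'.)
Step 2

Step 2 is incorrect due to a wrong trig function.
The step shows: (-t**2*cos(t) + 2*t*cos(t))/cos(t)**2
The correct value should be: (-t**2*cos(t) + 2*t*sin(t))/sin(t)**2

Explanation: sin(t) was incorrectly written as cos(t): the term (-t**2*cos(t) + 2*t*sin(t))/sin(t)**2 was incorrectly written as (-t**2*cos(t) + 2*t*cos(t))/cos(t)**2
The later steps are derived from this incorrect expression, so the error originates in Step 2.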